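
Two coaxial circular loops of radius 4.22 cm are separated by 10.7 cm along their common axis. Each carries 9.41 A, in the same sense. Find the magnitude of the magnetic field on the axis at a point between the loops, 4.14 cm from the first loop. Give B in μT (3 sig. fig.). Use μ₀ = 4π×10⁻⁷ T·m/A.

Each loop contributes B = μ₀IR²/[2(R²+z²)^(3/2)] on the axis, with z measured from that loop.
Loop 1 (z = 0.0414 m): B₁ = 5.10×10⁻⁵ T. Loop 2 (z = 0.0656 m): B₂ = 2.22×10⁻⁵ T.
The fields add: B = B₁ + B₂ = 7.32×10⁻⁵ T.

B ≈ 73.2 μT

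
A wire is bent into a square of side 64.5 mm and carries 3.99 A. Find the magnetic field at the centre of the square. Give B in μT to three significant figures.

Each side is a finite straight segment at perpendicular distance d = a/(2 tan(π/4)) = 0.03225 m from the centre, with end-angles ±π/4.
One side contributes B₁ = (μ₀I/4πd)·2 sin(π/4) = 1.75×10⁻⁵ T.
All 4 sides add in the same direction: B = 4 × 1.75×10⁻⁵ = 7.00×10⁻⁵ T.

B ≈ 70.0 μT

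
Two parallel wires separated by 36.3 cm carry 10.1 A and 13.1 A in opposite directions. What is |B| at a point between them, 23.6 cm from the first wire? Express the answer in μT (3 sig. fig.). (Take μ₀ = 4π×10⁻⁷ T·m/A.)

B ≈ 29.2 μT

Each long wire gives B = μ₀I/(2πd). Distances are d₁ = 0.236 m and d₂ = 0.127 m.
B₁ = 8.56×10⁻⁶ T, B₂ = 2.06×10⁻⁵ T.
Between antiparallel currents both contributions point the same way, so they add. B = B₁ + B₂ = 8.56×10⁻⁶ + 2.06×10⁻⁵ = 2.92×10⁻⁵ T.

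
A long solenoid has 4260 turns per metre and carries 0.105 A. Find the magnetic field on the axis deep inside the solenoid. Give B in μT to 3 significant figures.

Inside a long solenoid, B = μ₀nI with n = 4260 turns/m.
B = 4π×10⁻⁷ × 4260 × 0.105 = 5.62×10⁻⁴ T.

B ≈ 562 μT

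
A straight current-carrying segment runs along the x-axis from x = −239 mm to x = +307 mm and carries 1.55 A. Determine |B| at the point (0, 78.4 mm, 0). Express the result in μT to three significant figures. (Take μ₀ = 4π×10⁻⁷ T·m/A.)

B ≈ 3.79 μT

For a finite straight segment, B = (μ₀I/4πd)(sinθ₁ + sinθ₂), where θ₁, θ₂ are the angles from the perpendicular to each end.
The perpendicular distance is d = 0.0784 m; the end-offsets along the wire are a = 0.239 m and b = 0.307 m.
sinθ₁ = 0.239/√(0.239²+0.0784²) = 0.9502; sinθ₂ = 0.307/√(0.307²+0.0784²) = 0.9689.
B = (4π×10⁻⁷ × 1.55) / (4π × 0.0784) × (0.9502 + 0.9689) = 3.79×10⁻⁶ T.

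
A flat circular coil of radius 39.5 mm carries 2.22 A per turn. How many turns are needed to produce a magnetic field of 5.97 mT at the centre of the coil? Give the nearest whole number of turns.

For an N-turn coil, B = Nμ₀I/(2R). A single turn gives B₁ = 3.53×10⁻⁵ T with R = 0.0395 m.
N = B/B₁ = 5.97×10⁻³ / 3.53×10⁻⁵ = 169.06.

N = 169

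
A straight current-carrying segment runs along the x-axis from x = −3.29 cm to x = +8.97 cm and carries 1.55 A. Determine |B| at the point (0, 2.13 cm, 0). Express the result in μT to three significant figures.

B ≈ 13.2 μT

For a finite straight segment, B = (μ₀I/4πd)(sinθ₁ + sinθ₂), where θ₁, θ₂ are the angles from the perpendicular to each end.
The perpendicular distance is d = 0.0213 m; the end-offsets along the wire are a = 0.0329 m and b = 0.0897 m.
sinθ₁ = 0.0329/√(0.0329²+0.0213²) = 0.8394; sinθ₂ = 0.0897/√(0.0897²+0.0213²) = 0.9729.
B = (4π×10⁻⁷ × 1.55) / (4π × 0.0213) × (0.8394 + 0.9729) = 1.32×10⁻⁵ T.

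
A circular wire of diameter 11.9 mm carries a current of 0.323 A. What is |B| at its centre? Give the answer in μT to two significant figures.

At the centre of a circular loop the Biot–Savart law gives B = μ₀I/(2R) (so R = 0.00595 m).
B = (4π×10⁻⁷ × 0.323) / (2 × 0.00595) = 3.41×10⁻⁵ T.

B ≈ 34 μT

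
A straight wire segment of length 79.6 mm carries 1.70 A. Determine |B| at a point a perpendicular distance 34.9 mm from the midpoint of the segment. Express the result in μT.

B ≈ 7.32 μT

For a finite straight segment, B = (μ₀I/4πd)(sinθ₁ + sinθ₂), where θ₁, θ₂ are the angles from the perpendicular to each end.
The perpendicular from the point meets the wire at its midpoint, so each end is L/2 = 0.0398 m away along the wire.
sinθ₁ = 0.0398/√(0.0398²+0.0349²) = 0.7519; sinθ₂ = 0.0398/√(0.0398²+0.0349²) = 0.7519.
B = (4π×10⁻⁷ × 1.70) / (4π × 0.0349) × (0.7519 + 0.7519) = 7.32×10⁻⁶ T.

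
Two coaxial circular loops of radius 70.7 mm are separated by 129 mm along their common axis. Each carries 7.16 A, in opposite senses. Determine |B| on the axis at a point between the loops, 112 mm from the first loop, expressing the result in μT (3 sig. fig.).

Each loop contributes B = μ₀IR²/[2(R²+z²)^(3/2)] on the axis, with z measured from that loop.
Loop 1 (z = 0.112 m): B₁ = 9.68×10⁻⁶ T. Loop 2 (z = 0.017 m): B₂ = 5.85×10⁻⁵ T.
The fields oppose: B = |B₁ − B₂| = 4.88×10⁻⁵ T.

B ≈ 48.8 μT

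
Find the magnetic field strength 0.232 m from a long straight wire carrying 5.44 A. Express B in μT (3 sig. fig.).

B ≈ 4.69 μT

For an infinitely long straight wire, B = μ₀I/(2πd).
B = (4π×10⁻⁷ × 5.44) / (2π × 0.232) = 4.69×10⁻⁶ T.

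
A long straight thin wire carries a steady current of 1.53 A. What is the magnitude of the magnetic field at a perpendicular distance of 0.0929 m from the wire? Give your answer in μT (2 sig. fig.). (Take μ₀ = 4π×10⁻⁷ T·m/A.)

B ≈ 3.3 μT

For an infinitely long straight wire, B = μ₀I/(2πd).
B = (4π×10⁻⁷ × 1.53) / (2π × 0.0929) = 3.29×10⁻⁶ T.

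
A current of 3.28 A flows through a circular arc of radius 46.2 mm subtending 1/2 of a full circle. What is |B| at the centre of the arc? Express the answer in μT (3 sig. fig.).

The Biot–Savart field of a circular arc at its centre is B = μ₀Iφ/(4πR), with φ = 3.142 rad.
B = (4π×10⁻⁷ × 3.28 × 3.142) / (4π × 0.0462) = 2.23×10⁻⁵ T.

B ≈ 22.3 μT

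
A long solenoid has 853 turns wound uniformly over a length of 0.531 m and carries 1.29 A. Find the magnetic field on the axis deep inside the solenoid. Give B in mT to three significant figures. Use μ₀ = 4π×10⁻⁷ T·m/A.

Inside a long solenoid, B = μ₀nI with n = 1606 turns/m.
B = 4π×10⁻⁷ × 1606 × 1.29 = 2.60×10⁻³ T.

B ≈ 2.60 mT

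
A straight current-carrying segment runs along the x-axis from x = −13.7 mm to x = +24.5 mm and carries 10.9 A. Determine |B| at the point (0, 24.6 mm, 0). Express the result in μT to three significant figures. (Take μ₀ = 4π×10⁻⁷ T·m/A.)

For a finite straight segment, B = (μ₀I/4πd)(sinθ₁ + sinθ₂), where θ₁, θ₂ are the angles from the perpendicular to each end.
The perpendicular distance is d = 0.0246 m; the end-offsets along the wire are a = 0.0137 m and b = 0.0245 m.
sinθ₁ = 0.0137/√(0.0137²+0.0246²) = 0.4865; sinθ₂ = 0.0245/√(0.0245²+0.0246²) = 0.7057.
B = (4π×10⁻⁷ × 10.9) / (4π × 0.0246) × (0.4865 + 0.7057) = 5.28×10⁻⁵ T.

B ≈ 52.8 μT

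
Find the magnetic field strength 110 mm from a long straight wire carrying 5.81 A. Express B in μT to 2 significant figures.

B ≈ 11 μT

For an infinitely long straight wire, B = μ₀I/(2πd).
B = (4π×10⁻⁷ × 5.81) / (2π × 0.11) = 1.06×10⁻⁵ T.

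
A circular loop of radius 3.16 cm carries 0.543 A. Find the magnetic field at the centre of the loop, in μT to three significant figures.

B ≈ 10.8 μT

At the centre of a circular loop the Biot–Savart law gives B = μ₀I/(2R).
B = (4π×10⁻⁷ × 0.543) / (2 × 0.0316) = 1.08×10⁻⁵ T.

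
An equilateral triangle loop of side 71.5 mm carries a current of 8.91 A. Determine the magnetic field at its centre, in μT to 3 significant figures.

B ≈ 224 μT

Each side is a finite straight segment at perpendicular distance d = a/(2 tan(π/3)) = 0.02064 m from the centre, with end-angles ±π/3.
One side contributes B₁ = (μ₀I/4πd)·2 sin(π/3) = 7.48×10⁻⁵ T.
All 3 sides add in the same direction: B = 3 × 7.48×10⁻⁵ = 2.24×10⁻⁴ T.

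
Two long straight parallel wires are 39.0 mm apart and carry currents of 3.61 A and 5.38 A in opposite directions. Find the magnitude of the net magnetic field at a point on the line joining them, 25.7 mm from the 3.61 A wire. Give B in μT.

Each long wire gives B = μ₀I/(2πd). Distances are d₁ = 0.0257 m and d₂ = 0.0133 m.
B₁ = 2.81×10⁻⁵ T, B₂ = 8.09×10⁻⁵ T.
Between antiparallel currents both contributions point the same way, so they add. B = B₁ + B₂ = 2.81×10⁻⁵ + 8.09×10⁻⁵ = 1.09×10⁻⁴ T.

B ≈ 109 μT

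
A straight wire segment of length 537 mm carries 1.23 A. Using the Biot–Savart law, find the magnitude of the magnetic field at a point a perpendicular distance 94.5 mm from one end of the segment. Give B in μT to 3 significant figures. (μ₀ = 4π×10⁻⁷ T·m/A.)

B ≈ 1.28 μT

For a finite straight segment, B = (μ₀I/4πd)(sinθ₁ + sinθ₂), where θ₁, θ₂ are the angles from the perpendicular to each end.
The perpendicular foot is at one end, so the two end-offsets along the wire are 0 and L = 0.537 m.
sinθ₁ = 0/√(0²+0.0945²) = 0.0000; sinθ₂ = 0.537/√(0.537²+0.0945²) = 0.9849.
B = (4π×10⁻⁷ × 1.23) / (4π × 0.0945) × (0.0000 + 0.9849) = 1.28×10⁻⁶ T.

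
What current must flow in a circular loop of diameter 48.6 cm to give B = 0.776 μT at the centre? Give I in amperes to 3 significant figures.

At the centre of a circular loop B = μ₀I/(2R), so I = 2RB/μ₀.
With R = 0.243 m, I = 2 × 0.243 × 7.76×10⁻⁷ / (4π×10⁻⁷) = 0.300 A.

I ≈ 0.300 A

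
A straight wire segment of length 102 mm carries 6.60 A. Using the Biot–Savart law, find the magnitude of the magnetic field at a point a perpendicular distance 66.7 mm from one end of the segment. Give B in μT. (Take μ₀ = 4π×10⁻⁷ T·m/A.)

B ≈ 8.28 μT

For a finite straight segment, B = (μ₀I/4πd)(sinθ₁ + sinθ₂), where θ₁, θ₂ are the angles from the perpendicular to each end.
The perpendicular foot is at one end, so the two end-offsets along the wire are 0 and L = 0.102 m.
sinθ₁ = 0/√(0²+0.0667²) = 0.0000; sinθ₂ = 0.102/√(0.102²+0.0667²) = 0.8369.
B = (4π×10⁻⁷ × 6.60) / (4π × 0.0667) × (0.0000 + 0.8369) = 8.28×10⁻⁶ T.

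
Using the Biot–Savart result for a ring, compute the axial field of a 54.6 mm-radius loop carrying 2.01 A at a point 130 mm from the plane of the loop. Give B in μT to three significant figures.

On the axis of a circular loop, B = μ₀IR² / [2(R²+z²)^(3/2)].
R² + z² = (0.0546)² + (0.13)² = 0.01988 m², and (R²+z²)^(3/2) = 2.80×10⁻³ m³.
B = (4π×10⁻⁷ × 2.01 × 0.002981) / (2 × 2.80×10⁻³) = 1.34×10⁻⁶ T.

B ≈ 1.34 μT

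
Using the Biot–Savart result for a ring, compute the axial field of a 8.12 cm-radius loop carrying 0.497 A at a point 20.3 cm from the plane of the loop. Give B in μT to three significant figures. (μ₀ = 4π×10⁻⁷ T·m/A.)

B ≈ 0.197 μT

On the axis of a circular loop, B = μ₀IR² / [2(R²+z²)^(3/2)].
R² + z² = (0.0812)² + (0.203)² = 0.0478 m², and (R²+z²)^(3/2) = 1.05×10⁻² m³.
B = (4π×10⁻⁷ × 0.497 × 0.006593) / (2 × 1.05×10⁻²) = 1.97×10⁻⁷ T.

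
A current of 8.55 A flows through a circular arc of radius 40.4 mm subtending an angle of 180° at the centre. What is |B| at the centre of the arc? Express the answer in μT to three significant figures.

The Biot–Savart field of a circular arc at its centre is B = μ₀Iφ/(4πR), with φ = 3.142 rad.
B = (4π×10⁻⁷ × 8.55 × 3.142) / (4π × 0.0404) = 6.65×10⁻⁵ T.

B ≈ 66.5 μT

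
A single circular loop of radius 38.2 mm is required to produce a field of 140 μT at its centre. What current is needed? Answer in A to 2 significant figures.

I ≈ 8.5 A

At the centre of a circular loop B = μ₀I/(2R), so I = 2RB/μ₀.
With R = 0.0382 m, I = 2 × 0.0382 × 1.40×10⁻⁴ / (4π×10⁻⁷) = 8.51 A.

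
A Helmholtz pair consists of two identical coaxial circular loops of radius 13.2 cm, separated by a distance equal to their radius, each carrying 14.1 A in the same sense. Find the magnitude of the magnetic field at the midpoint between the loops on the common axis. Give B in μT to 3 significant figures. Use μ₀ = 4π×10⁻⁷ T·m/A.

B ≈ 96.0 μT

Each loop contributes B = μ₀IR²/[2(R²+z²)^(3/2)] on the axis, with z measured from that loop.
Loop 1 (z = 0.066 m): B₁ = 4.80×10⁻⁵ T. Loop 2 (z = 0.066 m): B₂ = 4.80×10⁻⁵ T.
The fields add: B = B₁ + B₂ = 9.60×10⁻⁵ T.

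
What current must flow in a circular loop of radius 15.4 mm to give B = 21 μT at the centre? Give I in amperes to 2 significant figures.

I ≈ 0.51 A

At the centre of a circular loop B = μ₀I/(2R), so I = 2RB/μ₀.
With R = 0.0154 m, I = 2 × 0.0154 × 2.10×10⁻⁵ / (4π×10⁻⁷) = 0.515 A.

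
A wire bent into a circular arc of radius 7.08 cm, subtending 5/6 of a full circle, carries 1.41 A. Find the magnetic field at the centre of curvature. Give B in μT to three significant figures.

The Biot–Savart field of a circular arc at its centre is B = μ₀Iφ/(4πR), with φ = 5.236 rad.
B = (4π×10⁻⁷ × 1.41 × 5.236) / (4π × 0.0708) = 1.04×10⁻⁵ T.

B ≈ 10.4 μT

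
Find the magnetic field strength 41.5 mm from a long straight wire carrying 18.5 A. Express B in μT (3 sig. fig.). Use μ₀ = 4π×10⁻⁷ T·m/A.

B ≈ 89.2 μT

For an infinitely long straight wire, B = μ₀I/(2πd).
B = (4π×10⁻⁷ × 18.5) / (2π × 0.0415) = 8.92×10⁻⁵ T.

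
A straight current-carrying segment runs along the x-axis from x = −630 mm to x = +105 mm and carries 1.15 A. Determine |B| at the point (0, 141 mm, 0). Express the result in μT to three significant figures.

B ≈ 1.28 μT

For a finite straight segment, B = (μ₀I/4πd)(sinθ₁ + sinθ₂), where θ₁, θ₂ are the angles from the perpendicular to each end.
The perpendicular distance is d = 0.141 m; the end-offsets along the wire are a = 0.63 m and b = 0.105 m.
sinθ₁ = 0.63/√(0.63²+0.141²) = 0.9759; sinθ₂ = 0.105/√(0.105²+0.141²) = 0.5973.
B = (4π×10⁻⁷ × 1.15) / (4π × 0.141) × (0.9759 + 0.5973) = 1.28×10⁻⁶ T.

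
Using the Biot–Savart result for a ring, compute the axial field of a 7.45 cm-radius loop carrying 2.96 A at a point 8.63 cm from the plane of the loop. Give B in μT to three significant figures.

On the axis of a circular loop, B = μ₀IR² / [2(R²+z²)^(3/2)].
R² + z² = (0.0745)² + (0.0863)² = 0.013 m², and (R²+z²)^(3/2) = 1.48×10⁻³ m³.
B = (4π×10⁻⁷ × 2.96 × 0.00555) / (2 × 1.48×10⁻³) = 6.97×10⁻⁶ T.

B ≈ 6.97 μT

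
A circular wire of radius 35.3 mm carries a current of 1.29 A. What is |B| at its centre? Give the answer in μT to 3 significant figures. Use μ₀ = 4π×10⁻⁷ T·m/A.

B ≈ 23.0 μT

At the centre of a circular loop the Biot–Savart law gives B = μ₀I/(2R).
B = (4π×10⁻⁷ × 1.29) / (2 × 0.0353) = 2.30×10⁻⁵ T.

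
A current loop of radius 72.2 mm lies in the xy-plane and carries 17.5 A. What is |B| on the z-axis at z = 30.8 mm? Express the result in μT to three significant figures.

On the axis of a circular loop, B = μ₀IR² / [2(R²+z²)^(3/2)].
R² + z² = (0.0722)² + (0.0308)² = 0.006161 m², and (R²+z²)^(3/2) = 4.84×10⁻⁴ m³.
B = (4π×10⁻⁷ × 17.5 × 0.005213) / (2 × 4.84×10⁻⁴) = 1.19×10⁻⁴ T.

B ≈ 119 μT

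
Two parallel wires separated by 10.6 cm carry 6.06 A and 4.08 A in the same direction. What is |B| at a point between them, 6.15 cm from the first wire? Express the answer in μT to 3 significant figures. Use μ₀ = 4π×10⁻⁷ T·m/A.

Each long wire gives B = μ₀I/(2πd). Distances are d₁ = 0.0615 m and d₂ = 0.0445 m.
B₁ = 1.97×10⁻⁵ T, B₂ = 1.83×10⁻⁵ T.
Between parallel currents the two contributions point in opposite directions, so they subtract. B = |B₁ − B₂| = |1.97×10⁻⁵ − 1.83×10⁻⁵| = 1.37×10⁻⁶ T.

B ≈ 1.37 μT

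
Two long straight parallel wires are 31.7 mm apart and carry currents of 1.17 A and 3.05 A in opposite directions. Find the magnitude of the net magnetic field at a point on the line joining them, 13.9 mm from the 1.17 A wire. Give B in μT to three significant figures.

B ≈ 51.1 μT

Each long wire gives B = μ₀I/(2πd). Distances are d₁ = 0.0139 m and d₂ = 0.0178 m.
B₁ = 1.68×10⁻⁵ T, B₂ = 3.43×10⁻⁵ T.
Between antiparallel currents both contributions point the same way, so they add. B = B₁ + B₂ = 1.68×10⁻⁵ + 3.43×10⁻⁵ = 5.11×10⁻⁵ T.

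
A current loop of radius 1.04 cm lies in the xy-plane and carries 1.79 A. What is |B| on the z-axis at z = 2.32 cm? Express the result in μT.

On the axis of a circular loop, B = μ₀IR² / [2(R²+z²)^(3/2)].
R² + z² = (0.0104)² + (0.0232)² = 0.0006464 m², and (R²+z²)^(3/2) = 1.64×10⁻⁵ m³.
B = (4π×10⁻⁷ × 1.79 × 0.0001082) / (2 × 1.64×10⁻⁵) = 7.40×10⁻⁶ T.

B ≈ 7.40 μT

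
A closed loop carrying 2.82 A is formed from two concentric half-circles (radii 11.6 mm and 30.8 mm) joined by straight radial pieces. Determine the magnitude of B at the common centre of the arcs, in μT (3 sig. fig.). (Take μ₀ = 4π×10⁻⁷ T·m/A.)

The radial connectors point toward the centre, so dl × r̂ = 0 and they contribute nothing.
Each semicircle gives μ₀I/(4R): inner arc 7.64×10⁻⁵ T, outer arc 2.88×10⁻⁵ T.
The two arcs carry current in opposite angular senses, so their fields oppose: B = |7.64×10⁻⁵ − 2.88×10⁻⁵| = 4.76×10⁻⁵ T.

B ≈ 47.6 μT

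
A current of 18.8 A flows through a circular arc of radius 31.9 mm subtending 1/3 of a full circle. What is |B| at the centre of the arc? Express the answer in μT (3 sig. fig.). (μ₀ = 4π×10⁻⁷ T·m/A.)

The Biot–Savart field of a circular arc at its centre is B = μ₀Iφ/(4πR), with φ = 2.094 rad.
B = (4π×10⁻⁷ × 18.8 × 2.094) / (4π × 0.0319) = 1.23×10⁻⁴ T.

B ≈ 123 μT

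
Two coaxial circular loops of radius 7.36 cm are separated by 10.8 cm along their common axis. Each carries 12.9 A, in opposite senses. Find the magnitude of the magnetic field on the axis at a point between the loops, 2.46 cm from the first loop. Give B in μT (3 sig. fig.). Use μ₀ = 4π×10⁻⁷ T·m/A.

B ≈ 62.0 μT

Each loop contributes B = μ₀IR²/[2(R²+z²)^(3/2)] on the axis, with z measured from that loop.
Loop 1 (z = 0.0246 m): B₁ = 9.40×10⁻⁵ T. Loop 2 (z = 0.0834 m): B₂ = 3.19×10⁻⁵ T.
The fields oppose: B = |B₁ − B₂| = 6.20×10⁻⁵ T.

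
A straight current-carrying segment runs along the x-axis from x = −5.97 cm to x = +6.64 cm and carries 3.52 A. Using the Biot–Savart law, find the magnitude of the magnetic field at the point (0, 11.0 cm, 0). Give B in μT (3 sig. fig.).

For a finite straight segment, B = (μ₀I/4πd)(sinθ₁ + sinθ₂), where θ₁, θ₂ are the angles from the perpendicular to each end.
The perpendicular distance is d = 0.11 m; the end-offsets along the wire are a = 0.0597 m and b = 0.0664 m.
sinθ₁ = 0.0597/√(0.0597²+0.11²) = 0.4770; sinθ₂ = 0.0664/√(0.0664²+0.11²) = 0.5168.
B = (4π×10⁻⁷ × 3.52) / (4π × 0.11) × (0.4770 + 0.5168) = 3.18×10⁻⁶ T.

B ≈ 3.18 μT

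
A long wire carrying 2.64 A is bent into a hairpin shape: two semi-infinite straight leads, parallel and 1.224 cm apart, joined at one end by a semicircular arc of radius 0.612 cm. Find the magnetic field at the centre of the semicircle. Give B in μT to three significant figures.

B ≈ 222 μT

The semicircular arc contributes B_arc = μ₀I·π/(4πR) = μ₀I/(4R) = 1.36×10⁻⁴ T.
Each semi-infinite lead is at perpendicular distance R = 0.00612 m from the centre, with the perpendicular foot at its near end, so it contributes μ₀I/(4πR); both point the same way, together 8.63×10⁻⁵ T.
Arc and leads all point the same direction: B = 1.36×10⁻⁴ + 8.63×10⁻⁵ = 2.22×10⁻⁴ T.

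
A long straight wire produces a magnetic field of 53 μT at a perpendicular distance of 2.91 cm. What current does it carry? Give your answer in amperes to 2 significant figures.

For a long straight wire B = μ₀I/(2πd), so I = 2πdB/μ₀.
I = 2π × 0.0291 × 5.30×10⁻⁵ / (4π×10⁻⁷) = 7.71 A.

I ≈ 7.7 A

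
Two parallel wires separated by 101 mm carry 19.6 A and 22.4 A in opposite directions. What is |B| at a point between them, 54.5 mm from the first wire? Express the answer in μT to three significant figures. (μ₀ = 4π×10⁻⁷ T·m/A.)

Each long wire gives B = μ₀I/(2πd). Distances are d₁ = 0.0545 m and d₂ = 0.0465 m.
B₁ = 7.19×10⁻⁵ T, B₂ = 9.63×10⁻⁵ T.
Between antiparallel currents both contributions point the same way, so they add. B = B₁ + B₂ = 7.19×10⁻⁵ + 9.63×10⁻⁵ = 1.68×10⁻⁴ T.

B ≈ 168 μT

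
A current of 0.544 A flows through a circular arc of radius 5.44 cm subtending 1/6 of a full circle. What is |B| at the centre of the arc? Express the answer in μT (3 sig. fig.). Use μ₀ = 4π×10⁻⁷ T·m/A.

B ≈ 1.05 μT

The Biot–Savart field of a circular arc at its centre is B = μ₀Iφ/(4πR), with φ = 1.047 rad.
B = (4π×10⁻⁷ × 0.544 × 1.047) / (4π × 0.0544) = 1.05×10⁻⁶ T.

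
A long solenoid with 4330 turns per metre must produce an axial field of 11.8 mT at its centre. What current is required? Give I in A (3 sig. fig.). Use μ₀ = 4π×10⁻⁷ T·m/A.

I ≈ 2.17 A

Inside a long solenoid B = μ₀nI with n = 4330 m⁻¹, so I = B/(μ₀n).
I = 1.18×10⁻² / (4π×10⁻⁷ × 4330) = 2.17 A.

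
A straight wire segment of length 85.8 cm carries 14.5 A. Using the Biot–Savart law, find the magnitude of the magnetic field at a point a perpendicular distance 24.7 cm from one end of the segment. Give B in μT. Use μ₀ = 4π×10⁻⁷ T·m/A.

For a finite straight segment, B = (μ₀I/4πd)(sinθ₁ + sinθ₂), where θ₁, θ₂ are the angles from the perpendicular to each end.
The perpendicular foot is at one end, so the two end-offsets along the wire are 0 and L = 0.858 m.
sinθ₁ = 0/√(0²+0.247²) = 0.0000; sinθ₂ = 0.858/√(0.858²+0.247²) = 0.9610.
B = (4π×10⁻⁷ × 14.5) / (4π × 0.247) × (0.0000 + 0.9610) = 5.64×10⁻⁶ T.

B ≈ 5.64 μT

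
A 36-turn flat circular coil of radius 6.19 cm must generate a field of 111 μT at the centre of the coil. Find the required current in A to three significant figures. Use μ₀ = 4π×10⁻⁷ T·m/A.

For an N-turn coil, B = Nμ₀I/(2R) with R = 0.0619 m, so I = 2RB/(Nμ₀) = 2 × 0.0619 × 1.11×10⁻⁴ / (36 × 4π×10⁻⁷) = 0.304 A.

I ≈ 0.304 A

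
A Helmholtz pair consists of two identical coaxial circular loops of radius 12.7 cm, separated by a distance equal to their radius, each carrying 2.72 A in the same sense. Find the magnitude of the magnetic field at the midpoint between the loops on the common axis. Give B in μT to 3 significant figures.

B ≈ 19.3 μT

Each loop contributes B = μ₀IR²/[2(R²+z²)^(3/2)] on the axis, with z measured from that loop.
Loop 1 (z = 0.0635 m): B₁ = 9.63×10⁻⁶ T. Loop 2 (z = 0.0635 m): B₂ = 9.63×10⁻⁶ T.
The fields add: B = B₁ + B₂ = 1.93×10⁻⁵ T.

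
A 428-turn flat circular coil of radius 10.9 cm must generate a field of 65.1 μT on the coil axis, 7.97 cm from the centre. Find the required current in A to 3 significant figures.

I ≈ 0.0502 A

For an N-turn coil, B = Nμ₀IR²/[2(R²+z²)^(3/2)] with R = 0.109 m, z = 0.0797 m, so I = 2B(R²+z²)^(3/2)/(Nμ₀R²) = 2 × 6.51×10⁻⁵ × 2.46×10⁻³ / (428 × 4π×10⁻⁷ × 0.01188) = 5.02×10⁻² A.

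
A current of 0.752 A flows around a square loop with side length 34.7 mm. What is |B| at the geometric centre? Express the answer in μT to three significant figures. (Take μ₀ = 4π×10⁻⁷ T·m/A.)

Each side is a finite straight segment at perpendicular distance d = a/(2 tan(π/4)) = 0.01735 m from the centre, with end-angles ±π/4.
One side contributes B₁ = (μ₀I/4πd)·2 sin(π/4) = 6.13×10⁻⁶ T.
All 4 sides add in the same direction: B = 4 × 6.13×10⁻⁶ = 2.45×10⁻⁵ T.

B ≈ 24.5 μT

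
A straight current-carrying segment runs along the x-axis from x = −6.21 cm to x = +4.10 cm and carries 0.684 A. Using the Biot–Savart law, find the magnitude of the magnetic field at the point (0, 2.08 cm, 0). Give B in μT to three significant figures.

B ≈ 6.05 μT

For a finite straight segment, B = (μ₀I/4πd)(sinθ₁ + sinθ₂), where θ₁, θ₂ are the angles from the perpendicular to each end.
The perpendicular distance is d = 0.0208 m; the end-offsets along the wire are a = 0.0621 m and b = 0.041 m.
sinθ₁ = 0.0621/√(0.0621²+0.0208²) = 0.9482; sinθ₂ = 0.041/√(0.041²+0.0208²) = 0.8918.
B = (4π×10⁻⁷ × 0.684) / (4π × 0.0208) × (0.9482 + 0.8918) = 6.05×10⁻⁶ T.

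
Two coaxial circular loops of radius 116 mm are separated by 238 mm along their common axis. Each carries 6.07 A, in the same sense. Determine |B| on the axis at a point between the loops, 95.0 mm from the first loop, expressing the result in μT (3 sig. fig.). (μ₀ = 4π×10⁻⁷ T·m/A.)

Each loop contributes B = μ₀IR²/[2(R²+z²)^(3/2)] on the axis, with z measured from that loop.
Loop 1 (z = 0.095 m): B₁ = 1.52×10⁻⁵ T. Loop 2 (z = 0.143 m): B₂ = 8.22×10⁻⁶ T.
The fields add: B = B₁ + B₂ = 2.34×10⁻⁵ T.

B ≈ 23.4 μT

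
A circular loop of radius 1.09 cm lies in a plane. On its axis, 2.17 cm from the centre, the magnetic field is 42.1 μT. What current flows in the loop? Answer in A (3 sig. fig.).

On the axis of a loop, B = μ₀IR²/[2(R²+z²)^(3/2)], so I = 2B(R²+z²)^(3/2)/(μ₀R²).
R² + z² = 0.0001188 + 0.0004709 = 0.0005897 m²; raised to 3/2 gives 1.43×10⁻⁵ m³.
I = 2 × 4.21×10⁻⁵ × 1.43×10⁻⁵ / (1.26×10⁻⁶ × 0.0001188) = 8.08 A.

I ≈ 8.08 A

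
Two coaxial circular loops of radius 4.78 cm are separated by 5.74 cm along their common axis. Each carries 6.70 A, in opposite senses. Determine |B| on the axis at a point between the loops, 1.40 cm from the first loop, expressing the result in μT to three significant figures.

B ≈ 42.1 μT

Each loop contributes B = μ₀IR²/[2(R²+z²)^(3/2)] on the axis, with z measured from that loop.
Loop 1 (z = 0.014 m): B₁ = 7.78×10⁻⁵ T. Loop 2 (z = 0.0434 m): B₂ = 3.57×10⁻⁵ T.
The fields oppose: B = |B₁ − B₂| = 4.21×10⁻⁵ T.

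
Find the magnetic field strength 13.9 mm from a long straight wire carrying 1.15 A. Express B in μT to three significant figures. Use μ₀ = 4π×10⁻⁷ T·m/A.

For an infinitely long straight wire, B = μ₀I/(2πd).
B = (4π×10⁻⁷ × 1.15) / (2π × 0.0139) = 1.65×10⁻⁵ T.

B ≈ 16.5 μT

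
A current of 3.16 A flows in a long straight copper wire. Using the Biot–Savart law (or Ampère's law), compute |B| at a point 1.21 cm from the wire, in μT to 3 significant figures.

For an infinitely long straight wire, B = μ₀I/(2πd).
B = (4π×10⁻⁷ × 3.16) / (2π × 0.0121) = 5.22×10⁻⁵ T.

B ≈ 52.2 μT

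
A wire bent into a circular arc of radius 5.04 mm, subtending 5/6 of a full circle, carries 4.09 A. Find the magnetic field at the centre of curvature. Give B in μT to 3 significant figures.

B ≈ 425 μT

The Biot–Savart field of a circular arc at its centre is B = μ₀Iφ/(4πR), with φ = 5.236 rad.
B = (4π×10⁻⁷ × 4.09 × 5.236) / (4π × 0.00504) = 4.25×10⁻⁴ T.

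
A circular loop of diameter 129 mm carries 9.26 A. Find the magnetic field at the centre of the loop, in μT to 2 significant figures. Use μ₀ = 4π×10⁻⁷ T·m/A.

B ≈ 90 μT

At the centre of a circular loop the Biot–Savart law gives B = μ₀I/(2R) (so R = 0.0645 m).
B = (4π×10⁻⁷ × 9.26) / (2 × 0.0645) = 9.02×10⁻⁵ T.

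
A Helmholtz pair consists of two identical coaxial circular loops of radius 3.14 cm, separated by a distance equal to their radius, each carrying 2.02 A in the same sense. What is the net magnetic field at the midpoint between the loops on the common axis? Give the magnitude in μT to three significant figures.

B ≈ 57.8 μT

Each loop contributes B = μ₀IR²/[2(R²+z²)^(3/2)] on the axis, with z measured from that loop.
Loop 1 (z = 0.0157 m): B₁ = 2.89×10⁻⁵ T. Loop 2 (z = 0.0157 m): B₂ = 2.89×10⁻⁵ T.
The fields add: B = B₁ + B₂ = 5.78×10⁻⁵ T.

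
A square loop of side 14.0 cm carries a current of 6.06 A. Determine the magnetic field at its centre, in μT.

B ≈ 49.0 μT

Each side is a finite straight segment at perpendicular distance d = a/(2 tan(π/4)) = 0.07 m from the centre, with end-angles ±π/4.
One side contributes B₁ = (μ₀I/4πd)·2 sin(π/4) = 1.22×10⁻⁵ T.
All 4 sides add in the same direction: B = 4 × 1.22×10⁻⁵ = 4.90×10⁻⁵ T.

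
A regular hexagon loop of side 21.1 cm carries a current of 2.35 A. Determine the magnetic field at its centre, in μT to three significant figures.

B ≈ 7.72 μT

Each side is a finite straight segment at perpendicular distance d = a/(2 tan(π/6)) = 0.1827 m from the centre, with end-angles ±π/6.
One side contributes B₁ = (μ₀I/4πd)·2 sin(π/6) = 1.29×10⁻⁶ T.
All 6 sides add in the same direction: B = 6 × 1.29×10⁻⁶ = 7.72×10⁻⁶ T.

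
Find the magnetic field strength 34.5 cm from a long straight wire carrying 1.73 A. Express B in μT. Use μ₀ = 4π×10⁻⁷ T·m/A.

For an infinitely long straight wire, B = μ₀I/(2πd).
B = (4π×10⁻⁷ × 1.73) / (2π × 0.345) = 1.00×10⁻⁶ T.

B ≈ 1.00 μT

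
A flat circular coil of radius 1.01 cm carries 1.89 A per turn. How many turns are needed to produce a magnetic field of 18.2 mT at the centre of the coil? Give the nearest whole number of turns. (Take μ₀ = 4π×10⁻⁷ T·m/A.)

N = 155

For an N-turn coil, B = Nμ₀I/(2R). A single turn gives B₁ = 1.18×10⁻⁴ T with R = 0.0101 m.
N = B/B₁ = 1.82×10⁻² / 1.18×10⁻⁴ = 154.79.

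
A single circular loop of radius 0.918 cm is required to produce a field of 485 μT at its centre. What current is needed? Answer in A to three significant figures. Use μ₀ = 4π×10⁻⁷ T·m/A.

At the centre of a circular loop B = μ₀I/(2R), so I = 2RB/μ₀.
With R = 0.00918 m, I = 2 × 0.00918 × 4.85×10⁻⁴ / (4π×10⁻⁷) = 7.09 A.

I ≈ 7.09 A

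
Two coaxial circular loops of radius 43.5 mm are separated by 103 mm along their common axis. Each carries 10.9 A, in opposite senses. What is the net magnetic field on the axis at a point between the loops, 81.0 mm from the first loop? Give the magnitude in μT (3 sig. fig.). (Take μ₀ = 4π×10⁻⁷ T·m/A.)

Each loop contributes B = μ₀IR²/[2(R²+z²)^(3/2)] on the axis, with z measured from that loop.
Loop 1 (z = 0.081 m): B₁ = 1.67×10⁻⁵ T. Loop 2 (z = 0.022 m): B₂ = 1.12×10⁻⁴ T.
The fields oppose: B = |B₁ − B₂| = 9.52×10⁻⁵ T.

B ≈ 95.2 μT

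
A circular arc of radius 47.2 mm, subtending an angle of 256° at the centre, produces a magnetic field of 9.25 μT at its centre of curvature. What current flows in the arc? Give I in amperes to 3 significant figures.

I ≈ 0.977 A

For a circular arc, B = μ₀Iφ/(4πR) with φ in radians; here φ = 4.468 rad.
So I = 4πRB/(μ₀φ) = 4π × 0.0472 × 9.25×10⁻⁶ / (4π×10⁻⁷ × 4.468) = 0.977 A.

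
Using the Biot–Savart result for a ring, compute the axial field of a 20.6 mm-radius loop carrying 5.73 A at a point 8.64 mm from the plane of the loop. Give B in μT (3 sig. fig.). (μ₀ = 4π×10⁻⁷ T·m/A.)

B ≈ 137 μT

On the axis of a circular loop, B = μ₀IR² / [2(R²+z²)^(3/2)].
R² + z² = (0.0206)² + (0.00864)² = 0.000499 m², and (R²+z²)^(3/2) = 1.11×10⁻⁵ m³.
B = (4π×10⁻⁷ × 5.73 × 0.0004244) / (2 × 1.11×10⁻⁵) = 1.37×10⁻⁴ T.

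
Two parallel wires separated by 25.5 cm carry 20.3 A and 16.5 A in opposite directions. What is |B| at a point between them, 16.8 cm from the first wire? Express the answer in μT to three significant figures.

B ≈ 62.1 μT

Each long wire gives B = μ₀I/(2πd). Distances are d₁ = 0.168 m and d₂ = 0.087 m.
B₁ = 2.42×10⁻⁵ T, B₂ = 3.79×10⁻⁵ T.
Between antiparallel currents both contributions point the same way, so they add. B = B₁ + B₂ = 2.42×10⁻⁵ + 3.79×10⁻⁵ = 6.21×10⁻⁵ T.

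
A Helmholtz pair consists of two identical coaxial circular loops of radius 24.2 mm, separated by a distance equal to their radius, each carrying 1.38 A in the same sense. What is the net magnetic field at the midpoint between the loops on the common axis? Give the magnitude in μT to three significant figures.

B ≈ 51.3 μT

Each loop contributes B = μ₀IR²/[2(R²+z²)^(3/2)] on the axis, with z measured from that loop.
Loop 1 (z = 0.0121 m): B₁ = 2.56×10⁻⁵ T. Loop 2 (z = 0.0121 m): B₂ = 2.56×10⁻⁵ T.
The fields add: B = B₁ + B₂ = 5.13×10⁻⁵ T.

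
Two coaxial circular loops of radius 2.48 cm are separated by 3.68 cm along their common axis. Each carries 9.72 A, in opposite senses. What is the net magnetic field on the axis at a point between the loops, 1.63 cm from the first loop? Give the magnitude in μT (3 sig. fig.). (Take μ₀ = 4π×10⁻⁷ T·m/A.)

Each loop contributes B = μ₀IR²/[2(R²+z²)^(3/2)] on the axis, with z measured from that loop.
Loop 1 (z = 0.0163 m): B₁ = 1.44×10⁻⁴ T. Loop 2 (z = 0.0205 m): B₂ = 1.13×10⁻⁴ T.
The fields oppose: B = |B₁ − B₂| = 3.09×10⁻⁵ T.

B ≈ 30.9 μT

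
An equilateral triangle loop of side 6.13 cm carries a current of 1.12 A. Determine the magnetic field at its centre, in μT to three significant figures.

Each side is a finite straight segment at perpendicular distance d = a/(2 tan(π/3)) = 0.0177 m from the centre, with end-angles ±π/3.
One side contributes B₁ = (μ₀I/4πd)·2 sin(π/3) = 1.10×10⁻⁵ T.
All 3 sides add in the same direction: B = 3 × 1.10×10⁻⁵ = 3.29×10⁻⁵ T.

B ≈ 32.9 μT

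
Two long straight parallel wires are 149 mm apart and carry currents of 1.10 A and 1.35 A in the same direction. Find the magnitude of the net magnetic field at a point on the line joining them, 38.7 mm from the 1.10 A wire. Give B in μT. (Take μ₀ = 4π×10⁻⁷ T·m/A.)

Each long wire gives B = μ₀I/(2πd). Distances are d₁ = 0.0387 m and d₂ = 0.1103 m.
B₁ = 5.68×10⁻⁶ T, B₂ = 2.45×10⁻⁶ T.
Between parallel currents the two contributions point in opposite directions, so they subtract. B = |B₁ − B₂| = |5.68×10⁻⁶ − 2.45×10⁻⁶| = 3.24×10⁻⁶ T.

B ≈ 3.24 μT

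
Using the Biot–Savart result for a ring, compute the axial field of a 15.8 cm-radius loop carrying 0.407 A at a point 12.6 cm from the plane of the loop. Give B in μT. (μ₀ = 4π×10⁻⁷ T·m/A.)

B ≈ 0.773 μT

On the axis of a circular loop, B = μ₀IR² / [2(R²+z²)^(3/2)].
R² + z² = (0.158)² + (0.126)² = 0.04084 m², and (R²+z²)^(3/2) = 8.25×10⁻³ m³.
B = (4π×10⁻⁷ × 0.407 × 0.02496) / (2 × 8.25×10⁻³) = 7.73×10⁻⁷ T.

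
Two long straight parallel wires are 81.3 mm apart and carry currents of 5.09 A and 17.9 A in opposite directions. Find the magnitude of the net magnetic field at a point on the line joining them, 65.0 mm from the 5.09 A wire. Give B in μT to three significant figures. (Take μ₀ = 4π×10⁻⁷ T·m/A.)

Each long wire gives B = μ₀I/(2πd). Distances are d₁ = 0.065 m and d₂ = 0.0163 m.
B₁ = 1.57×10⁻⁵ T, B₂ = 2.20×10⁻⁴ T.
Between antiparallel currents both contributions point the same way, so they add. B = B₁ + B₂ = 1.57×10⁻⁵ + 2.20×10⁻⁴ = 2.35×10⁻⁴ T.

B ≈ 235 μT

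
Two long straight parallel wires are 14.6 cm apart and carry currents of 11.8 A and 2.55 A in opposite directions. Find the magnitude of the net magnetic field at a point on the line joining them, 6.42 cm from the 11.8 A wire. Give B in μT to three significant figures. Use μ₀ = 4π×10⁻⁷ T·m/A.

B ≈ 43.0 μT

Each long wire gives B = μ₀I/(2πd). Distances are d₁ = 0.0642 m and d₂ = 0.0818 m.
B₁ = 3.68×10⁻⁵ T, B₂ = 6.23×10⁻⁶ T.
Between antiparallel currents both contributions point the same way, so they add. B = B₁ + B₂ = 3.68×10⁻⁵ + 6.23×10⁻⁶ = 4.30×10⁻⁵ T.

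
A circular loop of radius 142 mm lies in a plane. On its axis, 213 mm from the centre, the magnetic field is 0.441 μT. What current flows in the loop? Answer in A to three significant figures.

On the axis of a loop, B = μ₀IR²/[2(R²+z²)^(3/2)], so I = 2B(R²+z²)^(3/2)/(μ₀R²).
R² + z² = 0.02016 + 0.04537 = 0.06553 m²; raised to 3/2 gives 1.68×10⁻² m³.
I = 2 × 4.41×10⁻⁷ × 1.68×10⁻² / (1.26×10⁻⁶ × 0.02016) = 0.584 A.

I ≈ 0.584 A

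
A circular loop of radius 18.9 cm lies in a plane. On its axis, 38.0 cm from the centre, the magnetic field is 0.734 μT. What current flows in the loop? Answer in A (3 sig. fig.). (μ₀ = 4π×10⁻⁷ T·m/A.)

I ≈ 2.50 A

On the axis of a loop, B = μ₀IR²/[2(R²+z²)^(3/2)], so I = 2B(R²+z²)^(3/2)/(μ₀R²).
R² + z² = 0.03572 + 0.1444 = 0.1801 m²; raised to 3/2 gives 7.64×10⁻² m³.
I = 2 × 7.34×10⁻⁷ × 7.64×10⁻² / (1.26×10⁻⁶ × 0.03572) = 2.50 A.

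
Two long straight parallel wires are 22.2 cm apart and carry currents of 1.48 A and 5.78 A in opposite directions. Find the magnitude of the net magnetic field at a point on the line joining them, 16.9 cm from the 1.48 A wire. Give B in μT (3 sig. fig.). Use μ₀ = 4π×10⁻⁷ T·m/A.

Each long wire gives B = μ₀I/(2πd). Distances are d₁ = 0.169 m and d₂ = 0.053 m.
B₁ = 1.75×10⁻⁶ T, B₂ = 2.18×10⁻⁵ T.
Between antiparallel currents both contributions point the same way, so they add. B = B₁ + B₂ = 1.75×10⁻⁶ + 2.18×10⁻⁵ = 2.36×10⁻⁵ T.

B ≈ 23.6 μT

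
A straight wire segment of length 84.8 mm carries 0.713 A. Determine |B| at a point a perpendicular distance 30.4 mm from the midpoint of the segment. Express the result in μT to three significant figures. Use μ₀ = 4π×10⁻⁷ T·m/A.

For a finite straight segment, B = (μ₀I/4πd)(sinθ₁ + sinθ₂), where θ₁, θ₂ are the angles from the perpendicular to each end.
The perpendicular from the point meets the wire at its midpoint, so each end is L/2 = 0.0424 m away along the wire.
sinθ₁ = 0.0424/√(0.0424²+0.0304²) = 0.8127; sinθ₂ = 0.0424/√(0.0424²+0.0304²) = 0.8127.
B = (4π×10⁻⁷ × 0.713) / (4π × 0.0304) × (0.8127 + 0.8127) = 3.81×10⁻⁶ T.

B ≈ 3.81 μT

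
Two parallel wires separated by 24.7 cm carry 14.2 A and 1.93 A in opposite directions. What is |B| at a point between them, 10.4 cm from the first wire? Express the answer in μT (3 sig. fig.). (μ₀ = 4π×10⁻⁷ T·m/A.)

Each long wire gives B = μ₀I/(2πd). Distances are d₁ = 0.104 m and d₂ = 0.143 m.
B₁ = 2.73×10⁻⁵ T, B₂ = 2.70×10⁻⁶ T.
Between antiparallel currents both contributions point the same way, so they add. B = B₁ + B₂ = 2.73×10⁻⁵ + 2.70×10⁻⁶ = 3.00×10⁻⁵ T.

B ≈ 30.0 μT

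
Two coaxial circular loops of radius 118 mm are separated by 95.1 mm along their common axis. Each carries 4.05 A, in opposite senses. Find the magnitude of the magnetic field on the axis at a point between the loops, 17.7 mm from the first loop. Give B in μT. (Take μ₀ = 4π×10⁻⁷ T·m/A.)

Each loop contributes B = μ₀IR²/[2(R²+z²)^(3/2)] on the axis, with z measured from that loop.
Loop 1 (z = 0.0177 m): B₁ = 2.09×10⁻⁵ T. Loop 2 (z = 0.0774 m): B₂ = 1.26×10⁻⁵ T.
The fields oppose: B = |B₁ − B₂| = 8.25×10⁻⁶ T.

B ≈ 8.25 μT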